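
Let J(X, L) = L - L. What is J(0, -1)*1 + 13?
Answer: 13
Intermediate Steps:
J(X, L) = 0
J(0, -1)*1 + 13 = 0*1 + 13 = 0 + 13 = 13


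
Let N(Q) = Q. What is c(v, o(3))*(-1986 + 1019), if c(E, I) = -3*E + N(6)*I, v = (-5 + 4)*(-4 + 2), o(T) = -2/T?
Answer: 9670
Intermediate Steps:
v = 2 (v = -1*(-2) = 2)
c(E, I) = -3*E + 6*I
c(v, o(3))*(-1986 + 1019) = (-3*2 + 6*(-2/3))*(-1986 + 1019) = (-6 + 6*(-2*⅓))*(-967) = (-6 + 6*(-⅔))*(-967) = (-6 - 4)*(-967) = -10*(-967) = 9670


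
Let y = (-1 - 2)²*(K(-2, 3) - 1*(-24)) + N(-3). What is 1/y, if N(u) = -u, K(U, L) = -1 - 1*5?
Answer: 1/165 ≈ 0.0060606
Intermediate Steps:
K(U, L) = -6 (K(U, L) = -1 - 5 = -6)
y = 165 (y = (-1 - 2)²*(-6 - 1*(-24)) - 1*(-3) = (-3)²*(-6 + 24) + 3 = 9*18 + 3 = 162 + 3 = 165)
1/y = 1/165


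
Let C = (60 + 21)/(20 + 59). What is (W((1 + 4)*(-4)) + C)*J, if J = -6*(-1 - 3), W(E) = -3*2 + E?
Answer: -47352/79 ≈ -599.39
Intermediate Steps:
W(E) = -6 + E
J = 24 (J = -6*(-4) = 24)
C = 81/79 ≈ 1.0253
(W((1 + 4)*(-4)) + C)*J = ((-6 + (1 + 4)*(-4)) + 81/79)*24 = ((-6 + 5*(-4)) + 81/79)*24 = ((-6 - 20) + 81/79)*24 = (-26 + 81/79)*24 = -1973/79*24 = -47352/79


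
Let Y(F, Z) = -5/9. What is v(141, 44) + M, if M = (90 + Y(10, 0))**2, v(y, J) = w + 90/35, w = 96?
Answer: 4592065/567 ≈ 8098.9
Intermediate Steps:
Y(F, Z) = -5/9 (Y(F, Z) = -5*1/9 = -5/9)
v(y, J) = 690/7 (v(y, J) = 96 + 90/35 = 96 + 90*(1/35) = 96 + 18/7 = 690/7)
M = 648025/81 (M = (90 - 5/9)**2 = (805/9)**2 = 648025/81 ≈ 8000.3)
v(141, 44) + M = 690/7 + 648025/81 = 4592065/567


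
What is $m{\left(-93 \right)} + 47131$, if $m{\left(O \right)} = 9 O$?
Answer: $46294$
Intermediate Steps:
$m{\left(-93 \right)} + 47131 = 9 \left(-93\right) + 47131 = -837 + 47131 = 46294$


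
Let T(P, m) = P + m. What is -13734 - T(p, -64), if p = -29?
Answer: -13641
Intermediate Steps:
-13734 - T(p, -64) = -13734 - (-29 - 64) = -13734 - 1*(-93) = -13734 + 93 = -13641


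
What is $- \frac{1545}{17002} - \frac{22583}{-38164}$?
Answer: $\frac{162496393}{324432164} \approx 0.50086$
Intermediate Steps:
$- \frac{1545}{17002} - \frac{22583}{-38164} = \left(-1545\right) \frac{1}{17002} - - \frac{22583}{38164} = - \frac{1545}{17002} + \frac{22583}{38164} = \frac{162496393}{324432164}$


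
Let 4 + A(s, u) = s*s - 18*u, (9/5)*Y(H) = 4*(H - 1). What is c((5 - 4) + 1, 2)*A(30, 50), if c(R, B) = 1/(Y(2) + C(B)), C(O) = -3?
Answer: 36/7 ≈ 5.1429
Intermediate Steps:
Y(H) = -20/9 + 20*H/9 (Y(H) = 5*(4*(H - 1))/9 = 5*(4*(-1 + H))/9 = 5*(-4 + 4*H)/9 = -20/9 + 20*H/9)
c(R, B) = -9/7 (c(R, B) = 1/((-20/9 + (20/9)*2) - 3) = 1/((-20/9 + 40/9) - 3) = 1/(20/9 - 3) = 1/(-7/9) = -9/7)
A(s, u) = -4 + s² - 18*u (A(s, u) = -4 + (s*s - 18*u) = -4 + (s² - 18*u) = -4 + s² - 18*u)
c((5 - 4) + 1, 2)*A(30, 50) = -9*(-4 + 30² - 18*50)/7 = -9*(-4 + 900 - 900)/7 = -9/7*(-4) = 36/7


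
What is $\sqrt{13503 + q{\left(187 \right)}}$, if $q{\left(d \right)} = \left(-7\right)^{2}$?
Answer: $44 \sqrt{7} \approx 116.41$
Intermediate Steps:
$q{\left(d \right)} = 49$
$\sqrt{13503 + q{\left(187 \right)}} = \sqrt{13503 + 49} = \sqrt{13552} = 44 \sqrt{7}$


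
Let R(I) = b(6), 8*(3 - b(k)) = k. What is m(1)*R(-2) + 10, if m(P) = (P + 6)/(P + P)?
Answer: 143/8 ≈ 17.875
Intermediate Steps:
b(k) = 3 - k/8
R(I) = 9/4 (R(I) = 3 - ⅛*6 = 3 - ¾ = 9/4)
m(P) = (6 + P)/(2*P) (m(P) = (6 + P)/((2*P)) = (6 + P)*(1/(2*P)) = (6 + P)/(2*P))
m(1)*R(-2) + 10 = ((½)*(6 + 1)/1)*(9/4) + 10 = ((½)*1*7)*(9/4) + 10 = (7/2)*(9/4) + 10 = 63/8 + 10 = 143/8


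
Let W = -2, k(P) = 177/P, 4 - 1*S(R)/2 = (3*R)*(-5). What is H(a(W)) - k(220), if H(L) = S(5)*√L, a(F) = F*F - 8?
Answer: -177/220 + 316*I ≈ -0.80455 + 316.0*I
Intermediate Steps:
S(R) = 8 + 30*R (S(R) = 8 - 2*3*R*(-5) = 8 - (-30)*R = 8 + 30*R)
a(F) = -8 + F² (a(F) = F² - 8 = -8 + F²)
H(L) = 158*√L (H(L) = (8 + 30*5)*√L = (8 + 150)*√L = 158*√L)
H(a(W)) - k(220) = 158*√(-8 + (-2)²) - 177/220 = 158*√(-8 + 4) - 177/220 = 158*√(-4) - 1*177/220 = 158*(2*I) - 177/220 = 316*I - 177/220 = -177/220 + 316*I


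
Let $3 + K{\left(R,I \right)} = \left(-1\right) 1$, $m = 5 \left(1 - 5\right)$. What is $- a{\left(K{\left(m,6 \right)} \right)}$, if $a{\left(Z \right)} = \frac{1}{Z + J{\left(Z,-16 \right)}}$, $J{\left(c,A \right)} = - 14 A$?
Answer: $- \frac{1}{220} \approx -0.0045455$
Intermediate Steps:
$m = -20$ ($m = 5 \left(-4\right) = -20$)
$K{\left(R,I \right)} = -4$ ($K{\left(R,I \right)} = -3 - 1 = -4$)
$a{\left(Z \right)} = \frac{1}{224 + Z}$ ($a{\left(Z \right)} = \frac{1}{Z - -224} = \frac{1}{Z + 224} = \frac{1}{224 + Z}$)
$- a{\left(K{\left(m,6 \right)} \right)} = - \frac{1}{224 - 4} = - \frac{1}{220}$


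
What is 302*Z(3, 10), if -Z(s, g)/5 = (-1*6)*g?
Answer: 90600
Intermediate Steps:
Z(s, g) = 30*g (Z(s, g) = -5*(-1*6)*g = -(-30)*g = 30*g)
302*Z(3, 10) = 302*(30*10) = 302*300 = 90600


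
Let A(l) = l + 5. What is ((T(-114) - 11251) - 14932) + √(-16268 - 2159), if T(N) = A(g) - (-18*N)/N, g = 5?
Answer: -26155 + I*√18427 ≈ -26155.0 + 135.75*I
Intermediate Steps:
A(l) = 5 + l
T(N) = 28 (T(N) = (5 + 5) - (-18*N)/N = 10 - 1*(-18) = 10 + 18 = 28)
((T(-114) - 11251) - 14932) + √(-16268 - 2159) = ((28 - 11251) - 14932) + √(-16268 - 2159) = (-11223 - 14932) + √(-18427) = -26155 + I*√18427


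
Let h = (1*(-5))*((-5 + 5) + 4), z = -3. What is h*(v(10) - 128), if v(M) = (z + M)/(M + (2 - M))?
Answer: 2490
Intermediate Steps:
v(M) = -3/2 + M/2 (v(M) = (-3 + M)/(M + (2 - M)) = (-3 + M)/2 = (-3 + M)*(½) = -3/2 + M/2)
h = -20 (h = -5*(0 + 4) = -5*4 = -20)
h*(v(10) - 128) = -20*((-3/2 + (½)*10) - 128) = -20*((-3/2 + 5) - 128) = -20*(7/2 - 128) = -20*(-249/2) = 2490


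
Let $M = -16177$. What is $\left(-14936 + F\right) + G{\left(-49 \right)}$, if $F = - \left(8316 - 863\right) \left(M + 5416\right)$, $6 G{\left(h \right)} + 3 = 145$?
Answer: $\frac{240560462}{3} \approx 8.0187 \cdot 10^{7}$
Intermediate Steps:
$G{\left(h \right)} = \frac{71}{3}$ ($G{\left(h \right)} = - \frac{1}{2} + \frac{1}{6} \cdot 145 = - \frac{1}{2} + \frac{145}{6} = \frac{71}{3}$)
$F = 80201733$ ($F = - \left(8316 - 863\right) \left(-16177 + 5416\right) = - 7453 \left(-10761\right) = \left(-1\right) \left(-80201733\right) = 80201733$)
$\left(-14936 + F\right) + G{\left(-49 \right)} = \left(-14936 + 80201733\right) + \frac{71}{3} = 80186797 + \frac{71}{3} = \frac{240560462}{3}$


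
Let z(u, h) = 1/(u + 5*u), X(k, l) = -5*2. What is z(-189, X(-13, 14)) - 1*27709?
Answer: -31422007/1134 ≈ -27709.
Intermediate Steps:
X(k, l) = -10
z(u, h) = 1/(6*u)
z(-189, X(-13, 14)) - 1*27709 = (⅙)/(-189) - 1*27709 = (⅙)*(-1/189) - 27709 = -1/1134 - 27709 = -31422007/1134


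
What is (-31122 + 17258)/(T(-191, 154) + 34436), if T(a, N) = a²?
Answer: -13864/70917 ≈ -0.19550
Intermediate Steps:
(-31122 + 17258)/(T(-191, 154) + 34436) = (-31122 + 17258)/((-191)² + 34436) = -13864/(36481 + 34436) = -13864/70917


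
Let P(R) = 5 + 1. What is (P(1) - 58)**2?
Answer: 2704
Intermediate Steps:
P(R) = 6
(P(1) - 58)**2 = (6 - 58)**2 = (-52)**2 = 2704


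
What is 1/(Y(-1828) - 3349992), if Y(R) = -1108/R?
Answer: -457/1530946067 ≈ -2.9851e-7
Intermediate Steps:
1/(Y(-1828) - 3349992) = 1/(-1108/(-1828) - 3349992) = 1/(-1108*(-1/1828) - 3349992) = 1/(277/457 - 3349992) = 1/(-1530946067/457) = -457/1530946067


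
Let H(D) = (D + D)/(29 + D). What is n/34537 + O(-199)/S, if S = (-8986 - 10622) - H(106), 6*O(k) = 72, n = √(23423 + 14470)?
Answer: -405/661823 + √37893/34537 ≈ 0.0050244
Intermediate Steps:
H(D) = 2*D/(29 + D) (H(D) = (2*D)/(29 + D) = 2*D/(29 + D))
n = √37893 ≈ 194.66
O(k) = 12 (O(k) = (⅙)*72 = 12)
S = -2647292/135 (S = (-8986 - 10622) - 2*106/(29 + 106) = -19608 - 2*106/135 = -19608 - 1*212/135 = -19608 - 212/135 = -2647292/135 ≈ -19610.)
n/34537 + O(-199)/S = √37893/34537 + 12/(-2647292/135) = √37893*(1/34537) + 12*(-135/2647292) = √37893/34537 - 405/661823 = -405/661823 + √37893/34537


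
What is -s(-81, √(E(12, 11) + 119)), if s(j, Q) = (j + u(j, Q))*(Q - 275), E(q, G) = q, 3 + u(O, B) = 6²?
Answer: -13200 + 48*√131 ≈ -12651.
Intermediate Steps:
u(O, B) = 33 (u(O, B) = -3 + 6² = -3 + 36 = 33)
s(j, Q) = (-275 + Q)*(33 + j) (s(j, Q) = (j + 33)*(Q - 275) = (33 + j)*(-275 + Q) = (-275 + Q)*(33 + j))
-s(-81, √(E(12, 11) + 119)) = -(-9075 - 275*(-81) + 33*√(12 + 119) + √(12 + 119)*(-81)) = -(-9075 + 22275 + 33*√131 + √131*(-81)) = -(-9075 + 22275 + 33*√131 - 81*√131) = -(13200 - 48*√131) = -13200 + 48*√131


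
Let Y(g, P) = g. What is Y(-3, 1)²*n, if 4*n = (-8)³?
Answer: -1152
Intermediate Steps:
n = -128 (n = (¼)*(-8)³ = (¼)*(-512) = -128)
Y(-3, 1)²*n = (-3)²*(-128) = 9*(-128) = -1152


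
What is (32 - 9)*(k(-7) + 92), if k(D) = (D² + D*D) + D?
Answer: 4209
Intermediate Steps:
k(D) = D + 2*D² (k(D) = (D² + D²) + D = 2*D² + D = D + 2*D²)
(32 - 9)*(k(-7) + 92) = (32 - 9)*(-7*(1 + 2*(-7)) + 92) = 23*(-7*(1 - 14) + 92) = 23*(-7*(-13) + 92) = 23*(91 + 92) = 23*183 = 4209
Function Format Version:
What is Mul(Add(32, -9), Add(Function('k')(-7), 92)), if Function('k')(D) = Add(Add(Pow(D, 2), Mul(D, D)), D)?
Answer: 4209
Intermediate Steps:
Function('k')(D) = Add(D, Mul(2, Pow(D, 2))) (Function('k')(D) = Add(Add(Pow(D, 2), Pow(D, 2)), D) = Add(Mul(2, Pow(D, 2)), D) = Add(D, Mul(2, Pow(D, 2))))
Mul(Add(32, -9), Add(Function('k')(-7), 92)) = Mul(Add(32, -9), Add(Mul(-7, Add(1, Mul(2, -7))), 92)) = Mul(23, Add(Mul(-7, Add(1, -14)), 92)) = Mul(23, Add(Mul(-7, -13), 92)) = Mul(23, Add(91, 92)) = Mul(23, 183) = 4209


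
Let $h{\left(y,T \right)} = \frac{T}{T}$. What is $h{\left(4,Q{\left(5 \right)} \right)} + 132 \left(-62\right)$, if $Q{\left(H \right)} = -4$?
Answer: $-8183$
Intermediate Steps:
$h{\left(y,T \right)} = 1$
$h{\left(4,Q{\left(5 \right)} \right)} + 132 \left(-62\right) = 1 + 132 \left(-62\right) = 1 - 8184 = -8183$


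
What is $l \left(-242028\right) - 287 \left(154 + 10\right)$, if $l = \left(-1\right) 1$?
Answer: $194960$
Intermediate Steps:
$l = -1$
$l \left(-242028\right) - 287 \left(154 + 10\right) = \left(-1\right) \left(-242028\right) - 287 \left(154 + 10\right) = 242028 - 47068 = 194960$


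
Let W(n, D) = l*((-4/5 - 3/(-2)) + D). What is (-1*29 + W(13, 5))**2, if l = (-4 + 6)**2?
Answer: 961/25 ≈ 38.440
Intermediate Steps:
l = 4 (l = 2**2 = 4)
W(n, D) = 14/5 + 4*D (W(n, D) = 4*((-4/5 - 3/(-2)) + D) = 4*((-4*1/5 - 3*(-1/2)) + D) = 4*((-4/5 + 3/2) + D) = 4*(7/10 + D) = 14/5 + 4*D)
(-1*29 + W(13, 5))**2 = (-1*29 + (14/5 + 4*5))**2 = (-29 + (14/5 + 20))**2 = (-29 + 114/5)**2 = (-31/5)**2 = 961/25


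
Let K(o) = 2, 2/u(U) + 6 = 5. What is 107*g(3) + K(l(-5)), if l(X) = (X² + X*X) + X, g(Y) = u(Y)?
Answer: -212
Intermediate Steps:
u(U) = -2 (u(U) = 2/(-6 + 5) = 2/(-1) = 2*(-1) = -2)
g(Y) = -2
l(X) = X + 2*X² (l(X) = (X² + X²) + X = 2*X² + X = X + 2*X²)
107*g(3) + K(l(-5)) = 107*(-2) + 2 = -214 + 2 = -212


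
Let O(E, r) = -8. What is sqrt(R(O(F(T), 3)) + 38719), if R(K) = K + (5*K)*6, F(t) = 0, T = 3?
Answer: sqrt(38471) ≈ 196.14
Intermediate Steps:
R(K) = 31*K (R(K) = K + 30*K = 31*K)
sqrt(R(O(F(T), 3)) + 38719) = sqrt(31*(-8) + 38719) = sqrt(-248 + 38719) = sqrt(38471)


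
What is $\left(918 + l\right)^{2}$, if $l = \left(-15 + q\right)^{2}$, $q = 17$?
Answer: $850084$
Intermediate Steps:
$l = 4$ ($l = \left(-15 + 17\right)^{2} = 2^{2} = 4$)
$\left(918 + l\right)^{2} = \left(918 + 4\right)^{2} = 922^{2} = 850084$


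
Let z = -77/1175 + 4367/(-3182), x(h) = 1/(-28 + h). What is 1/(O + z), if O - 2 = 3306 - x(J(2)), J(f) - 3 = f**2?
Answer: 78515850/259621269631 ≈ 0.00030242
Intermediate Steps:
J(f) = 3 + f**2
O = 69469/21 (O = 2 + (3306 - 1/(-28 + (3 + 2**2))) = 2 + (3306 - 1/(-28 + (3 + 4))) = 2 + (3306 - 1/(-28 + 7)) = 2 + (3306 - 1/(-21)) = 2 + (3306 - 1*(-1/21)) = 2 + (3306 + 1/21) = 2 + 69427/21 = 69469/21 ≈ 3308.0)
z = -5376239/3738850 (z = -77*1/1175 + 4367*(-1/3182) = -77/1175 - 4367/3182 = -5376239/3738850 ≈ -1.4379)
1/(O + z) = 1/(69469/21 - 5376239/3738850) = 1/(259621269631/78515850) = 78515850/259621269631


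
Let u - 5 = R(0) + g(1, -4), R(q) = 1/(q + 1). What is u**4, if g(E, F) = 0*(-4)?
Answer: 1296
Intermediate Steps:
g(E, F) = 0
R(q) = 1/(1 + q)
u = 6 (u = 5 + (1/(1 + 0) + 0) = 5 + (1/1 + 0) = 5 + (1 + 0) = 5 + 1 = 6)
u**4 = 6**4 = 1296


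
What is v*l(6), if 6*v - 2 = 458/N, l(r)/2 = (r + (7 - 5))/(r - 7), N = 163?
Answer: -6272/489 ≈ -12.826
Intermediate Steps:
l(r) = 2*(2 + r)/(-7 + r) (l(r) = 2*((r + (7 - 5))/(r - 7)) = 2*((r + 2)/(-7 + r)) = 2*((2 + r)/(-7 + r)) = 2*(2 + r)/(-7 + r))
v = 392/489 (v = 1/3 + (458/163)/6 = 1/3 + (458*(1/163))/6 = 1/3 + (1/6)*(458/163) = 1/3 + 229/489 = 392/489 ≈ 0.80164)
v*l(6) = 392*(2*(2 + 6)/(-7 + 6))/489 = 392*(2*8/(-1))/489 = 392*(2*(-1)*8)/489 = (392/489)*(-16) = -6272/489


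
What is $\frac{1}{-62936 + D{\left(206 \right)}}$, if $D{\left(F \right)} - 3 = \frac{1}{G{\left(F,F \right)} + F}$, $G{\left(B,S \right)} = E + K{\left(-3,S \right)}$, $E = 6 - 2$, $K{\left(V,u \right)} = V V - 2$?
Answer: $- \frac{217}{13656460} \approx -1.589 \cdot 10^{-5}$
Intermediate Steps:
$K{\left(V,u \right)} = -2 + V^{2}$ ($K{\left(V,u \right)} = V^{2} - 2 = -2 + V^{2}$)
$E = 4$
$G{\left(B,S \right)} = 11$ ($G{\left(B,S \right)} = 4 - \left(2 - \left(-3\right)^{2}\right) = 4 + \left(-2 + 9\right) = 4 + 7 = 11$)
$D{\left(F \right)} = 3 + \frac{1}{11 + F}$
$\frac{1}{-62936 + D{\left(206 \right)}} = \frac{1}{-62936 + \frac{34 + 3 \cdot 206}{11 + 206}} = \frac{1}{-62936 + \frac{34 + 618}{217}} = \frac{1}{-62936 + \frac{1}{217} \cdot 652} = \frac{1}{-62936 + \frac{652}{217}} = \frac{1}{- \frac{13656460}{217}} = - \frac{217}{13656460}$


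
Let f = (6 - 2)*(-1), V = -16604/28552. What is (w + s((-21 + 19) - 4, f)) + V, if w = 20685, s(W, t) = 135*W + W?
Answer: 141820771/7138 ≈ 19868.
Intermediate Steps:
V = -4151/7138 (V = -16604*1/28552 = -4151/7138 ≈ -0.58154)
f = -4 (f = 4*(-1) = -4)
s(W, t) = 136*W
(w + s((-21 + 19) - 4, f)) + V = (20685 + 136*((-21 + 19) - 4)) - 4151/7138 = (20685 + 136*(-2 - 4)) - 4151/7138 = (20685 + 136*(-6)) - 4151/7138 = (20685 - 816) - 4151/7138 = 19869 - 4151/7138 = 141820771/7138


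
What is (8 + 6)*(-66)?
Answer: -924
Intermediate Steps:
(8 + 6)*(-66) = 14*(-66) = -924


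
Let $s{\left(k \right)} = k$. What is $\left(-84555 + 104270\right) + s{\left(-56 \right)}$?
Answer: $19659$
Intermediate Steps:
$\left(-84555 + 104270\right) + s{\left(-56 \right)} = \left(-84555 + 104270\right) - 56 = 19715 - 56 = 19659$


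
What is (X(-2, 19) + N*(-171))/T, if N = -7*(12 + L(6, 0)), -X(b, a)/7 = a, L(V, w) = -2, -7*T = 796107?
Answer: -82859/796107 ≈ -0.10408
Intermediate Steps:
T = -796107/7 (T = -⅐*796107 = -796107/7 ≈ -1.1373e+5)
X(b, a) = -7*a
N = -70 (N = -7*(12 - 2) = -7*10 = -70)
(X(-2, 19) + N*(-171))/T = (-7*19 - 70*(-171))/(-796107/7) = (-133 + 11970)*(-7/796107) = 11837*(-7/796107) = -82859/796107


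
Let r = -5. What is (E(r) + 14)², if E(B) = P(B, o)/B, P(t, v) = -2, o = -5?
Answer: 5184/25 ≈ 207.36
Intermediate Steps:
E(B) = -2/B
(E(r) + 14)² = (-2/(-5) + 14)² = (-2*(-⅕) + 14)² = (⅖ + 14)² = (72/5)² = 5184/25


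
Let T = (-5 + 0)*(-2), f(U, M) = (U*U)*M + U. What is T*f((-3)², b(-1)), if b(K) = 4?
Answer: 3330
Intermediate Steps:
f(U, M) = U + M*U² (f(U, M) = U²*M + U = M*U² + U = U + M*U²)
T = 10 (T = -5*(-2) = 10)
T*f((-3)², b(-1)) = 10*((-3)²*(1 + 4*(-3)²)) = 10*(9*(1 + 4*9)) = 10*(9*(1 + 36)) = 10*(9*37) = 10*333 = 3330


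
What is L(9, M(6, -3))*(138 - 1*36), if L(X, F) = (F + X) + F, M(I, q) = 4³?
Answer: 13974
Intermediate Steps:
M(I, q) = 64
L(X, F) = X + 2*F
L(9, M(6, -3))*(138 - 1*36) = (9 + 2*64)*(138 - 1*36) = (9 + 128)*(138 - 36) = 137*102 = 13974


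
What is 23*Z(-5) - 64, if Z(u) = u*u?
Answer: 511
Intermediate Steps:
Z(u) = u²
23*Z(-5) - 64 = 23*(-5)² - 64 = 23*25 - 64 = 575 - 64 = 511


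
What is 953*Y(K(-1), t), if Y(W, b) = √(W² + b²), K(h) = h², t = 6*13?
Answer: 953*√6085 ≈ 74340.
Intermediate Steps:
t = 78
953*Y(K(-1), t) = 953*√(((-1)²)² + 78²) = 953*√(1² + 6084) = 953*√(1 + 6084) = 953*√6085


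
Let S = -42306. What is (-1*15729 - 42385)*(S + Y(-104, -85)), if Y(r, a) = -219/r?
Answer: 127839322485/52 ≈ 2.4584e+9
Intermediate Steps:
(-1*15729 - 42385)*(S + Y(-104, -85)) = (-1*15729 - 42385)*(-42306 - 219/(-104)) = (-15729 - 42385)*(-42306 - 219*(-1/104)) = -58114*(-42306 + 219/104) = -58114*(-4399605/104) = 127839322485/52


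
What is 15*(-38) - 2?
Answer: -572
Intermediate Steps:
15*(-38) - 2 = -570 - 2 = -572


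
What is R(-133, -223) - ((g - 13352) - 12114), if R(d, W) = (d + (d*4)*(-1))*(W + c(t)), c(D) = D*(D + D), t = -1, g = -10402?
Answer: -52311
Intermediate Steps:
c(D) = 2*D² (c(D) = D*(2*D) = 2*D²)
R(d, W) = -3*d*(2 + W) (R(d, W) = (d + (d*4)*(-1))*(W + 2*(-1)²) = (d + (4*d)*(-1))*(W + 2*1) = (d - 4*d)*(W + 2) = (-3*d)*(2 + W) = -3*d*(2 + W))
R(-133, -223) - ((g - 13352) - 12114) = -3*(-133)*(2 - 223) - ((-10402 - 13352) - 12114) = -3*(-133)*(-221) - (-23754 - 12114) = -88179 - 1*(-35868) = -88179 + 35868 = -52311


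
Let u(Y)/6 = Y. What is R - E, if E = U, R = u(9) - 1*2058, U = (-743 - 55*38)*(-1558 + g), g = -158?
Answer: -4863432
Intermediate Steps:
u(Y) = 6*Y
U = 4861428 (U = (-743 - 55*38)*(-1558 - 158) = (-743 - 2090)*(-1716) = -2833*(-1716) = 4861428)
R = -2004 (R = 6*9 - 1*2058 = 54 - 2058 = -2004)
E = 4861428
R - E = -2004 - 1*4861428 = -2004 - 4861428 = -4863432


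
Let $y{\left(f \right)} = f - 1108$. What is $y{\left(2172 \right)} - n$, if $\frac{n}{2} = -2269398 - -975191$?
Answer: $2589478$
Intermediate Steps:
$n = -2588414$ ($n = 2 \left(-2269398 - -975191\right) = 2 \left(-2269398 + 975191\right) = 2 \left(-1294207\right) = -2588414$)
$y{\left(f \right)} = -1108 + f$
$y{\left(2172 \right)} - n = \left(-1108 + 2172\right) - -2588414 = 1064 + 2588414 = 2589478$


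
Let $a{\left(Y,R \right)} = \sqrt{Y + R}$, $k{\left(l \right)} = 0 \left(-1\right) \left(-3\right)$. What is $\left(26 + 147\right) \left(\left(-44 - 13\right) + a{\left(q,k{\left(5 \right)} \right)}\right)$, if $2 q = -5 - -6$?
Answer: $-9861 + \frac{173 \sqrt{2}}{2} \approx -9738.7$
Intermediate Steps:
$k{\left(l \right)} = 0$ ($k{\left(l \right)} = 0 \left(-3\right) = 0$)
$q = \frac{1}{2}$ ($q = \frac{-5 - -6}{2} = \frac{-5 + 6}{2} = \frac{1}{2} \cdot 1 = \frac{1}{2} \approx 0.5$)
$a{\left(Y,R \right)} = \sqrt{R + Y}$
$\left(26 + 147\right) \left(\left(-44 - 13\right) + a{\left(q,k{\left(5 \right)} \right)}\right) = \left(26 + 147\right) \left(\left(-44 - 13\right) + \sqrt{0 + \frac{1}{2}}\right) = 173 \left(-57 + \sqrt{\frac{1}{2}}\right) = 173 \left(-57 + \frac{\sqrt{2}}{2}\right) = -9861 + \frac{173 \sqrt{2}}{2}$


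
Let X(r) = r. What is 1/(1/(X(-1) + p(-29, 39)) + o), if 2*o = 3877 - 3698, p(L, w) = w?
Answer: 19/1701 ≈ 0.011170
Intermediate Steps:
o = 179/2 (o = (3877 - 3698)/2 = (½)*179 = 179/2 ≈ 89.500)
1/(1/(X(-1) + p(-29, 39)) + o) = 1/(1/(-1 + 39) + 179/2) = 1/(1/38 + 179/2) = 1/(1701/19) = 19/1701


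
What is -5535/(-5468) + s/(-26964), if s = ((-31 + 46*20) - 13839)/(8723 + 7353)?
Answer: 42845452265/42325567992 ≈ 1.0123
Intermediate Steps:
s = -6475/8038 (s = ((-31 + 920) - 13839)/16076 = (889 - 13839)*(1/16076) = -12950*1/16076 = -6475/8038 ≈ -0.80555)
-5535/(-5468) + s/(-26964) = -5535/(-5468) - 6475/8038/(-26964) = -5535*(-1/5468) - 6475/8038*(-1/26964) = 5535/5468 + 925/30962376 = 42845452265/42325567992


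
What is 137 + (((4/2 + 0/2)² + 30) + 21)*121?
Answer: 6792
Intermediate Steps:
137 + (((4/2 + 0/2)² + 30) + 21)*121 = 137 + (((4*(½) + 0*(½))² + 30) + 21)*121 = 137 + (((2 + 0)² + 30) + 21)*121 = 137 + ((2² + 30) + 21)*121 = 137 + ((4 + 30) + 21)*121 = 137 + (34 + 21)*121 = 137 + 55*121 = 137 + 6655 = 6792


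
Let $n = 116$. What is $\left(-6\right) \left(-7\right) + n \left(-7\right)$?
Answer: $-770$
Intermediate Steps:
$\left(-6\right) \left(-7\right) + n \left(-7\right) = \left(-6\right) \left(-7\right) + 116 \left(-7\right) = 42 - 812 = -770$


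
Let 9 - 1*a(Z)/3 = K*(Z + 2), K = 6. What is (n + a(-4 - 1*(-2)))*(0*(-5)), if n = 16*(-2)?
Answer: 0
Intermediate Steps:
a(Z) = -9 - 18*Z (a(Z) = 27 - 18*(Z + 2) = 27 - 18*(2 + Z) = 27 - 3*(12 + 6*Z) = 27 + (-36 - 18*Z) = -9 - 18*Z)
n = -32
(n + a(-4 - 1*(-2)))*(0*(-5)) = (-32 + (-9 - 18*(-4 - 1*(-2))))*(0*(-5)) = (-32 + (-9 - 18*(-4 + 2)))*0 = (-32 + (-9 - 18*(-2)))*0 = (-32 + (-9 + 36))*0 = (-32 + 27)*0 = -5*0 = 0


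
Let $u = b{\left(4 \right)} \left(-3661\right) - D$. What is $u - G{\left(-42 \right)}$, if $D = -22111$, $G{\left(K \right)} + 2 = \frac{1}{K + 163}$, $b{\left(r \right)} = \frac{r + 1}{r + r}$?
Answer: $\frac{19190471}{968} \approx 19825.0$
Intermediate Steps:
$b{\left(r \right)} = \frac{1 + r}{2 r}$
$G{\left(K \right)} = -2 + \frac{1}{163 + K}$ ($G{\left(K \right)} = -2 + \frac{1}{K + 163} = -2 + \frac{1}{163 + K}$)
$u = \frac{158583}{8}$ ($u = \frac{1 + 4}{2 \cdot 4} \left(-3661\right) - -22111 = \frac{1}{2} \cdot \frac{1}{4} \cdot 5 \left(-3661\right) + 22111 = \frac{5}{8} \left(-3661\right) + 22111 = - \frac{18305}{8} + 22111 = \frac{158583}{8} \approx 19823.0$)
$u - G{\left(-42 \right)} = \frac{158583}{8} - \frac{-325 - -84}{163 - 42} = \frac{158583}{8} - \frac{-325 + 84}{121} = \frac{158583}{8} - \frac{1}{121} \left(-241\right) = \frac{158583}{8} - - \frac{241}{121} = \frac{158583}{8} + \frac{241}{121} = \frac{19190471}{968}$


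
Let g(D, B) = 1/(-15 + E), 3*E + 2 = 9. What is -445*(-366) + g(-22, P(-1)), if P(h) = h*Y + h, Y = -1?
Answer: 6189057/38 ≈ 1.6287e+5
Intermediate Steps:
E = 7/3 (E = -2/3 + (1/3)*9 = -2/3 + 3 = 7/3 ≈ 2.3333)
P(h) = 0 (P(h) = h*(-1) + h = -h + h = 0)
g(D, B) = -3/38 (g(D, B) = 1/(-15 + 7/3) = 1/(-38/3) = -3/38)
-445*(-366) + g(-22, P(-1)) = -445*(-366) - 3/38 = 162870 - 3/38 = 6189057/38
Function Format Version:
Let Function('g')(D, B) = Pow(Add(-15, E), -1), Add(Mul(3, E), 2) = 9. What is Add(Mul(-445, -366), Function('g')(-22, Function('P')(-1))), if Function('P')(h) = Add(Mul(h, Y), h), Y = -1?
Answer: Rational(6189057, 38) ≈ 1.6287e+5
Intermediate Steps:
E = Rational(7, 3) (E = Add(Rational(-2, 3), Mul(Rational(1, 3), 9)) = Add(Rational(-2, 3), 3) = Rational(7, 3) ≈ 2.3333)
Function('P')(h) = 0 (Function('P')(h) = Add(Mul(h, -1), h) = Add(Mul(-1, h), h) = 0)
Function('g')(D, B) = Rational(-3, 38) (Function('g')(D, B) = Pow(Add(-15, Rational(7, 3)), -1) = Pow(Rational(-38, 3), -1) = Rational(-3, 38))
Add(Mul(-445, -366), Function('g')(-22, Function('P')(-1))) = Add(Mul(-445, -366), Rational(-3, 38)) = Add(162870, Rational(-3, 38)) = Rational(6189057, 38)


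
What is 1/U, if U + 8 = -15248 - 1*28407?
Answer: -1/43663 ≈ -2.2903e-5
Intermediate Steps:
U = -43663 (U = -8 + (-15248 - 1*28407) = -8 + (-15248 - 28407) = -8 - 43655 = -43663)
1/U = 1/(-43663) = -1/43663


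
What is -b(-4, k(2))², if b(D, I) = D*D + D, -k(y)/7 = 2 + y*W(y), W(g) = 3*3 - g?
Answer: -144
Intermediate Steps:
W(g) = 9 - g
k(y) = -14 - 7*y*(9 - y) (k(y) = -7*(2 + y*(9 - y)) = -14 - 7*y*(9 - y))
b(D, I) = D + D² (b(D, I) = D² + D = D + D²)
-b(-4, k(2))² = -(-4*(1 - 4))² = -(-4*(-3))² = -1*12² = -1*144 = -144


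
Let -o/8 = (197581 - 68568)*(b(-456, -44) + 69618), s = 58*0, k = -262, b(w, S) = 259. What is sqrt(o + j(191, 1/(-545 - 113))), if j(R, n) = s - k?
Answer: I*sqrt(72120330946) ≈ 2.6855e+5*I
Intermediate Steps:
s = 0
j(R, n) = 262 (j(R, n) = 0 - 1*(-262) = 0 + 262 = 262)
o = -72120331208 (o = -8*(197581 - 68568)*(259 + 69618) = -1032104*69877 = -8*9015041401 = -72120331208)
sqrt(o + j(191, 1/(-545 - 113))) = sqrt(-72120331208 + 262) = sqrt(-72120330946) = I*sqrt(72120330946)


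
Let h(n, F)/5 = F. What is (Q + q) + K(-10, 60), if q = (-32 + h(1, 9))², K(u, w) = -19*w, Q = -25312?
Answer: -26283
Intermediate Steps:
h(n, F) = 5*F
q = 169 (q = (-32 + 5*9)² = (-32 + 45)² = 13² = 169)
(Q + q) + K(-10, 60) = (-25312 + 169) - 19*60 = -25143 - 1140 = -26283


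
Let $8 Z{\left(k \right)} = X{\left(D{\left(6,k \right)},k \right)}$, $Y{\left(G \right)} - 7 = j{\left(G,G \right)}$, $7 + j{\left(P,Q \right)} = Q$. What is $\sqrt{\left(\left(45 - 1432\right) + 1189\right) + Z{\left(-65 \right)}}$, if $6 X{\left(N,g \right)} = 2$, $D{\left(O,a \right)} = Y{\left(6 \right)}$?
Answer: $\frac{i \sqrt{28506}}{12} \approx 14.07 i$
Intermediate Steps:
$j{\left(P,Q \right)} = -7 + Q$
$Y{\left(G \right)} = G$ ($Y{\left(G \right)} = 7 + \left(-7 + G\right) = G$)
$D{\left(O,a \right)} = 6$
$X{\left(N,g \right)} = \frac{1}{3}$ ($X{\left(N,g \right)} = \frac{1}{6} \cdot 2 = \frac{1}{3}$)
$Z{\left(k \right)} = \frac{1}{24}$ ($Z{\left(k \right)} = \frac{1}{8} \cdot \frac{1}{3} = \frac{1}{24}$)
$\sqrt{\left(\left(45 - 1432\right) + 1189\right) + Z{\left(-65 \right)}} = \sqrt{\left(\left(45 - 1432\right) + 1189\right) + \frac{1}{24}} = \sqrt{\left(-1387 + 1189\right) + \frac{1}{24}} = \sqrt{-198 + \frac{1}{24}} = \sqrt{- \frac{4751}{24}} = \frac{i \sqrt{28506}}{12}$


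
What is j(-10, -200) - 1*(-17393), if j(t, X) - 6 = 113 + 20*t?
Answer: 17312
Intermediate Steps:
j(t, X) = 119 + 20*t (j(t, X) = 6 + (113 + 20*t) = 119 + 20*t)
j(-10, -200) - 1*(-17393) = (119 + 20*(-10)) - 1*(-17393) = (119 - 200) + 17393 = -81 + 17393 = 17312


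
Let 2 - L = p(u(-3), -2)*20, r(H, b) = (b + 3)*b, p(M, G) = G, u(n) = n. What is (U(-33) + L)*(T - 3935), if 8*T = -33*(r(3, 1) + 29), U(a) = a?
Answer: -293121/8 ≈ -36640.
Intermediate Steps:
r(H, b) = b*(3 + b) (r(H, b) = (3 + b)*b = b*(3 + b))
T = -1089/8 (T = (-33*(1*(3 + 1) + 29))/8 = (-33*(1*4 + 29))/8 = (-33*(4 + 29))/8 = (-33*33)/8 = (⅛)*(-1089) = -1089/8 ≈ -136.13)
L = 42 (L = 2 - (-2)*20 = 2 - 1*(-40) = 2 + 40 = 42)
(U(-33) + L)*(T - 3935) = (-33 + 42)*(-1089/8 - 3935) = 9*(-32569/8) = -293121/8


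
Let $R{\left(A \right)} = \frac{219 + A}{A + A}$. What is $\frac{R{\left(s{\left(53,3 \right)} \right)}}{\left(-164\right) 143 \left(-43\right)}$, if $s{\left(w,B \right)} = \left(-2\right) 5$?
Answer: $- \frac{19}{1833520} \approx -1.0363 \cdot 10^{-5}$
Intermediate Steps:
$s{\left(w,B \right)} = -10$
$R{\left(A \right)} = \frac{219 + A}{2 A}$
$\frac{R{\left(s{\left(53,3 \right)} \right)}}{\left(-164\right) 143 \left(-43\right)} = \frac{\frac{1}{2} \frac{1}{-10} \left(219 - 10\right)}{\left(-164\right) 143 \left(-43\right)} = \frac{\frac{1}{2} \left(- \frac{1}{10}\right) 209}{\left(-23452\right) \left(-43\right)} = - \frac{209}{20 \cdot 1008436} = \left(- \frac{209}{20}\right) \frac{1}{1008436} = - \frac{19}{1833520}$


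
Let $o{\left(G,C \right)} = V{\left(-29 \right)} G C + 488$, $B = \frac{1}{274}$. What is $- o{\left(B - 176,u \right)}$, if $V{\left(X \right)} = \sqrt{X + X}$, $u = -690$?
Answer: $-488 - \frac{16636935 i \sqrt{58}}{137} \approx -488.0 - 9.2484 \cdot 10^{5} i$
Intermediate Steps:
$V{\left(X \right)} = \sqrt{2} \sqrt{X}$ ($V{\left(X \right)} = \sqrt{2 X} = \sqrt{2} \sqrt{X}$)
$B = \frac{1}{274} \approx 0.0036496$
$o{\left(G,C \right)} = 488 + i C G \sqrt{58}$ ($o{\left(G,C \right)} = \sqrt{2} \sqrt{-29} G C + 488 = \sqrt{2} i \sqrt{29} G C + 488 = i \sqrt{58} G C + 488 = i G \sqrt{58} C + 488 = i C G \sqrt{58} + 488 = 488 + i C G \sqrt{58}$)
$- o{\left(B - 176,u \right)} = - (488 + i \left(-690\right) \left(\frac{1}{274} - 176\right) \sqrt{58}) = - (488 + i \left(-690\right) \left(- \frac{48223}{274}\right) \sqrt{58}) = - (488 + \frac{16636935 i \sqrt{58}}{137}) = -488 - \frac{16636935 i \sqrt{58}}{137}$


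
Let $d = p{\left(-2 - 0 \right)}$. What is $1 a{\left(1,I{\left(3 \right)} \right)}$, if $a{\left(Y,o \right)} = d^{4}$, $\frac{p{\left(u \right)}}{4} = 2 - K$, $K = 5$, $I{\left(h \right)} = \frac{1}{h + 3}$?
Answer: $20736$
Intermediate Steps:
$I{\left(h \right)} = \frac{1}{3 + h}$
$p{\left(u \right)} = -12$ ($p{\left(u \right)} = 4 \left(2 - 5\right) = 4 \left(-3\right) = -12$)
$d = -12$
$a{\left(Y,o \right)} = 20736$ ($a{\left(Y,o \right)} = \left(-12\right)^{4} = 20736$)
$1 a{\left(1,I{\left(3 \right)} \right)} = 1 \cdot 20736 = 20736$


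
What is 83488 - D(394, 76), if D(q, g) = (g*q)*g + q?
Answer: -2192650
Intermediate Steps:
D(q, g) = q + q*g**2 (D(q, g) = q*g**2 + q = q + q*g**2)
83488 - D(394, 76) = 83488 - 394*(1 + 76**2) = 83488 - 394*(1 + 5776) = 83488 - 394*5777 = 83488 - 1*2276138 = 83488 - 2276138 = -2192650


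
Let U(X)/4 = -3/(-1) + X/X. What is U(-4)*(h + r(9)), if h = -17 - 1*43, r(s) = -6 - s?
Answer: -1200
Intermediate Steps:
U(X) = 16 (U(X) = 4*(-3/(-1) + X/X) = 4*(-3*(-1) + 1) = 4*(3 + 1) = 4*4 = 16)
h = -60 (h = -17 - 43 = -60)
U(-4)*(h + r(9)) = 16*(-60 + (-6 - 1*9)) = 16*(-60 + (-6 - 9)) = 16*(-60 - 15) = 16*(-75) = -1200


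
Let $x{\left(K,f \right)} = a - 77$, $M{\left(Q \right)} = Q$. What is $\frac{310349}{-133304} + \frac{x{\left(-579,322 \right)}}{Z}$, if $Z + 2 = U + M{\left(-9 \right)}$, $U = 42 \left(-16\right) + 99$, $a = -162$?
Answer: $- \frac{4668255}{2432798} \approx -1.9189$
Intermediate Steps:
$U = -573$ ($U = -672 + 99 = -573$)
$x{\left(K,f \right)} = -239$ ($x{\left(K,f \right)} = -162 - 77 = -239$)
$Z = -584$ ($Z = -2 - 582 = -584$)
$\frac{310349}{-133304} + \frac{x{\left(-579,322 \right)}}{Z} = \frac{310349}{-133304} - \frac{239}{-584} = 310349 \left(- \frac{1}{133304}\right) - - \frac{239}{584} = - \frac{310349}{133304} + \frac{239}{584} = - \frac{4668255}{2432798}$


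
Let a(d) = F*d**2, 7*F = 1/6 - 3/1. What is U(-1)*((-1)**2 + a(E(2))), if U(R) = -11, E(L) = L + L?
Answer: 1265/21 ≈ 60.238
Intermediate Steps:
E(L) = 2*L
F = -17/42 (F = (1/6 - 3/1)/7 = (1*(1/6) - 3*1)/7 = (1/6 - 3)/7 = (1/7)*(-17/6) = -17/42 ≈ -0.40476)
a(d) = -17*d**2/42
U(-1)*((-1)**2 + a(E(2))) = -11*((-1)**2 - 17*(2*2)**2/42) = -11*(1 - 17/42*4**2) = -11*(1 - 17/42*16) = -11*(1 - 136/21) = -11*(-115/21) = 1265/21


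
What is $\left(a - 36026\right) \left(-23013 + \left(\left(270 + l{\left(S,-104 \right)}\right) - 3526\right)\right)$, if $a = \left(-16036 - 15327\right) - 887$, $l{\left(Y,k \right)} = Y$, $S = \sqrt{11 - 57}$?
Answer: $1793542244 - 68276 i \sqrt{46} \approx 1.7935 \cdot 10^{9} - 4.6307 \cdot 10^{5} i$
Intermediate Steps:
$S = i \sqrt{46}$ ($S = \sqrt{-46} = i \sqrt{46} \approx 6.7823 i$)
$a = -32250$ ($a = -31363 - 887 = -32250$)
$\left(a - 36026\right) \left(-23013 + \left(\left(270 + l{\left(S,-104 \right)}\right) - 3526\right)\right) = \left(-32250 - 36026\right) \left(-23013 - \left(3256 - i \sqrt{46}\right)\right) = - 68276 \left(-23013 - \left(3256 - i \sqrt{46}\right)\right) = - 68276 \left(-26269 + i \sqrt{46}\right) = 1793542244 - 68276 i \sqrt{46}$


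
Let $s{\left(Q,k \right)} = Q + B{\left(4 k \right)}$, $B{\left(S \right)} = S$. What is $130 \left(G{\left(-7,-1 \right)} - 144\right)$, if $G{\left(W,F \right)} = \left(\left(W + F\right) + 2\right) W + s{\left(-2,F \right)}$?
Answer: $-14040$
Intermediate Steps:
$s{\left(Q,k \right)} = Q + 4 k$
$G{\left(W,F \right)} = -2 + 4 F + W \left(2 + F + W\right)$ ($G{\left(W,F \right)} = \left(\left(W + F\right) + 2\right) W + \left(-2 + 4 F\right) = \left(\left(F + W\right) + 2\right) W + \left(-2 + 4 F\right) = \left(2 + F + W\right) W + \left(-2 + 4 F\right) = W \left(2 + F + W\right) + \left(-2 + 4 F\right) = -2 + 4 F + W \left(2 + F + W\right)$)
$130 \left(G{\left(-7,-1 \right)} - 144\right) = 130 \left(\left(-2 + \left(-7\right)^{2} + 2 \left(-7\right) + 4 \left(-1\right) - -7\right) - 144\right) = 130 \left(\left(-2 + 49 - 14 - 4 + 7\right) - 144\right) = 130 \left(36 - 144\right) = 130 \left(-108\right) = -14040$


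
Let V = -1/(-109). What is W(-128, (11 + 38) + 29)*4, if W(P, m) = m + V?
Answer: 34012/109 ≈ 312.04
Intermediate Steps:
V = 1/109 (V = -1*(-1/109) = 1/109 ≈ 0.0091743)
W(P, m) = 1/109 + m (W(P, m) = m + 1/109 = 1/109 + m)
W(-128, (11 + 38) + 29)*4 = (1/109 + ((11 + 38) + 29))*4 = (1/109 + (49 + 29))*4 = (1/109 + 78)*4 = (8503/109)*4 = 34012/109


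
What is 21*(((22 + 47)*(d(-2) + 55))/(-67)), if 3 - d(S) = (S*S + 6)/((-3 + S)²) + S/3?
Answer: -422142/335 ≈ -1260.1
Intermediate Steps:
d(S) = 3 - S/3 - (6 + S²)/(-3 + S)² (d(S) = 3 - ((S*S + 6)/((-3 + S)²) + S/3) = 3 - ((S² + 6)/(-3 + S)² + S*(⅓)) = 3 - ((6 + S²)/(-3 + S)² + S/3) = 3 - (S/3 + (6 + S²)/(-3 + S)²) = 3 + (-S/3 - (6 + S²)/(-3 + S)²) = 3 - S/3 - (6 + S²)/(-3 + S)²)
21*(((22 + 47)*(d(-2) + 55))/(-67)) = 21*(((22 + 47)*((-6 - 1*(-2)² + (-3 - 2)²*(9 - 1*(-2))/3)/(-3 - 2)² + 55))/(-67)) = 21*((69*((-6 - 1*4 + (⅓)*(-5)²*(9 + 2))/(-5)² + 55))*(-1/67)) = 21*((69*((-6 - 4 + (⅓)*25*11)/25 + 55))*(-1/67)) = 21*((69*((-6 - 4 + 275/3)/25 + 55))*(-1/67)) = 21*((69*((1/25)*(245/3) + 55))*(-1/67)) = 21*((69*(49/15 + 55))*(-1/67)) = 21*((69*(874/15))*(-1/67)) = 21*((20102/5)*(-1/67)) = 21*(-20102/335) = -422142/335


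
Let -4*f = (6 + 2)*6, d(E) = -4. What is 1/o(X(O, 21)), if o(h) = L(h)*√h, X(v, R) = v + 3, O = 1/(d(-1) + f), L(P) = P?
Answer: 64*√47/2209 ≈ 0.19862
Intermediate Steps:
f = -12 (f = -(6 + 2)*6/4 = -2*6 = -¼*48 = -12)
O = -1/16 (O = 1/(-4 - 12) = 1/(-16) = -1/16 ≈ -0.062500)
X(v, R) = 3 + v
o(h) = h^(3/2) (o(h) = h*√h = h^(3/2))
1/o(X(O, 21)) = 1/((3 - 1/16)^(3/2)) = 1/((47/16)^(3/2)) = 1/(47*√47/64) = 64*√47/2209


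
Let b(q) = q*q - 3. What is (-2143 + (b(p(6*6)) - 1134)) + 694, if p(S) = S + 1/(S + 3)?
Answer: -1959281/1521 ≈ -1288.2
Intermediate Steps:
p(S) = S + 1/(3 + S)
b(q) = -3 + q² (b(q) = q² - 3 = -3 + q²)
(-2143 + (b(p(6*6)) - 1134)) + 694 = (-2143 + ((-3 + ((1 + (6*6)² + 3*(6*6))/(3 + 6*6))²) - 1134)) + 694 = (-2143 + ((-3 + ((1 + 36² + 3*36)/(3 + 36))²) - 1134)) + 694 = (-2143 + ((-3 + ((1 + 1296 + 108)/39)²) - 1134)) + 694 = (-2143 + ((-3 + ((1/39)*1405)²) - 1134)) + 694 = (-2143 + ((-3 + (1405/39)²) - 1134)) + 694 = (-2143 + ((-3 + 1974025/1521) - 1134)) + 694 = (-2143 + (1969462/1521 - 1134)) + 694 = (-2143 + 244648/1521) + 694 = -3014855/1521 + 694 = -1959281/1521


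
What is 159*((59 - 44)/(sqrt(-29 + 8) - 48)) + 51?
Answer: 273/155 - 159*I*sqrt(21)/155 ≈ 1.7613 - 4.7008*I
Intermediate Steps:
159*((59 - 44)/(sqrt(-29 + 8) - 48)) + 51 = 159*(15/(sqrt(-21) - 48)) + 51 = 159*(15/(I*sqrt(21) - 48)) + 51 = 159*(15/(-48 + I*sqrt(21))) + 51 = 2385/(-48 + I*sqrt(21)) + 51 = 51 + 2385/(-48 + I*sqrt(21))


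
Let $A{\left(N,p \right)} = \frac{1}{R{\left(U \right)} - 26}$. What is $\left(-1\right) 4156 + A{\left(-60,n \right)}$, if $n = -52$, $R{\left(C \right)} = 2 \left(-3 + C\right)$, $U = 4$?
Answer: $- \frac{99745}{24} \approx -4156.0$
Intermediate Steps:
$R{\left(C \right)} = -6 + 2 C$
$A{\left(N,p \right)} = - \frac{1}{24}$ ($A{\left(N,p \right)} = \frac{1}{\left(-6 + 2 \cdot 4\right) - 26} = \frac{1}{\left(-6 + 8\right) - 26} = \frac{1}{2 - 26} = \frac{1}{-24} = - \frac{1}{24}$)
$\left(-1\right) 4156 + A{\left(-60,n \right)} = \left(-1\right) 4156 - \frac{1}{24} = -4156 - \frac{1}{24} = - \frac{99745}{24}$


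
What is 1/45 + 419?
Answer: 18856/45 ≈ 419.02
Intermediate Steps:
1/45 + 419 = 18856/45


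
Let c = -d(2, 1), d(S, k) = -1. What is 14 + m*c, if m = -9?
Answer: 5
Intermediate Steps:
c = 1 (c = -1*(-1) = 1)
14 + m*c = 14 - 9*1 = 14 - 9 = 5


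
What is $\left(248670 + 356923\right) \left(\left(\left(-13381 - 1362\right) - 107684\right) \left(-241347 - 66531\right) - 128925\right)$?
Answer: $22826284466936733$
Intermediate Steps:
$\left(248670 + 356923\right) \left(\left(\left(-13381 - 1362\right) - 107684\right) \left(-241347 - 66531\right) - 128925\right) = 605593 \left(\left(-14743 - 107684\right) \left(-307878\right) - 128925\right) = 605593 \left(\left(-122427\right) \left(-307878\right) - 128925\right) = 605593 \left(37692579906 - 128925\right) = 605593 \cdot 37692450981 = 22826284466936733$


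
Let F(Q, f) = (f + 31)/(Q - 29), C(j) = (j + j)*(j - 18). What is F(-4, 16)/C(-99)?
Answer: -47/764478 ≈ -6.1480e-5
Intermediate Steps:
C(j) = 2*j*(-18 + j) (C(j) = (2*j)*(-18 + j) = 2*j*(-18 + j))
F(Q, f) = (31 + f)/(-29 + Q)
F(-4, 16)/C(-99) = ((31 + 16)/(-29 - 4))/((2*(-99)*(-18 - 99))) = (47/(-33))/((2*(-99)*(-117))) = -1/33*47/23166 = -47/33*1/23166 = -47/764478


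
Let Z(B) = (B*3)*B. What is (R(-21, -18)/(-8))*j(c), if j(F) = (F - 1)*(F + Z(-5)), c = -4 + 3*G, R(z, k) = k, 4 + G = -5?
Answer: -3168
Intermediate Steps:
G = -9 (G = -4 - 5 = -9)
Z(B) = 3*B² (Z(B) = (3*B)*B = 3*B²)
c = -31 (c = -4 + 3*(-9) = -4 - 27 = -31)
j(F) = (-1 + F)*(75 + F) (j(F) = (F - 1)*(F + 3*(-5)²) = (-1 + F)*(F + 3*25) = (-1 + F)*(F + 75) = (-1 + F)*(75 + F))
(R(-21, -18)/(-8))*j(c) = (-18/(-8))*(-75 + (-31)² + 74*(-31)) = (-18*(-⅛))*(-75 + 961 - 2294) = (9/4)*(-1408) = -3168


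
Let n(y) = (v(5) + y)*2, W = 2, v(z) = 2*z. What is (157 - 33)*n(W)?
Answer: 2976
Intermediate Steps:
n(y) = 20 + 2*y (n(y) = (2*5 + y)*2 = (10 + y)*2 = 20 + 2*y)
(157 - 33)*n(W) = (157 - 33)*(20 + 2*2) = 124*(20 + 4) = 124*24 = 2976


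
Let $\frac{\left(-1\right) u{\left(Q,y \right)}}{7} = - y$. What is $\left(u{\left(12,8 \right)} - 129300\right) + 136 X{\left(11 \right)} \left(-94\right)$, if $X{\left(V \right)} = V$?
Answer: $-269868$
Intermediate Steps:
$u{\left(Q,y \right)} = 7 y$ ($u{\left(Q,y \right)} = - 7 \left(- y\right) = 7 y$)
$\left(u{\left(12,8 \right)} - 129300\right) + 136 X{\left(11 \right)} \left(-94\right) = \left(7 \cdot 8 - 129300\right) + 136 \cdot 11 \left(-94\right) = \left(56 - 129300\right) + 1496 \left(-94\right) = -129244 - 140624 = -269868$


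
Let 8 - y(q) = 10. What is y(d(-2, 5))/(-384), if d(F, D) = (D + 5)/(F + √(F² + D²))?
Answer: 1/192 ≈ 0.0052083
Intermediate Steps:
d(F, D) = (5 + D)/(F + √(D² + F²))
y(q) = -2 (y(q) = 8 - 1*10 = 8 - 10 = -2)
y(d(-2, 5))/(-384) = -2/(-384) = -2*(-1/384) = 1/192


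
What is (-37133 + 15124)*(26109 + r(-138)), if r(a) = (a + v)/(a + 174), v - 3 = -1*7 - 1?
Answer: -20683640029/36 ≈ -5.7455e+8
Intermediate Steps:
v = -5 (v = 3 + (-1*7 - 1) = 3 + (-7 - 1) = 3 - 8 = -5)
r(a) = (-5 + a)/(174 + a) (r(a) = (a - 5)/(a + 174) = (-5 + a)/(174 + a))
(-37133 + 15124)*(26109 + r(-138)) = (-37133 + 15124)*(26109 + (-5 - 138)/(174 - 138)) = -22009*(26109 - 143/36) = -22009*939781/36 = -20683640029/36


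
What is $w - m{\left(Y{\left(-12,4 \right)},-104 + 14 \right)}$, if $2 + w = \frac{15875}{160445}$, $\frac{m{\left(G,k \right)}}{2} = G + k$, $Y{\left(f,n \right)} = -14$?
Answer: $\frac{6613509}{32089} \approx 206.1$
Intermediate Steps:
$m{\left(G,k \right)} = 2 G + 2 k$ ($m{\left(G,k \right)} = 2 \left(G + k\right) = 2 G + 2 k$)
$w = - \frac{61003}{32089}$ ($w = -2 + \frac{15875}{160445} = -2 + 15875 \cdot \frac{1}{160445} = -2 + \frac{3175}{32089} = - \frac{61003}{32089} \approx -1.9011$)
$w - m{\left(Y{\left(-12,4 \right)},-104 + 14 \right)} = - \frac{61003}{32089} - \left(2 \left(-14\right) + 2 \left(-104 + 14\right)\right) = - \frac{61003}{32089} - \left(-28 + 2 \left(-90\right)\right) = - \frac{61003}{32089} - \left(-28 - 180\right) = - \frac{61003}{32089} - -208 = - \frac{61003}{32089} + 208 = \frac{6613509}{32089}$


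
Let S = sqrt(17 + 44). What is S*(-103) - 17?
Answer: -17 - 103*sqrt(61) ≈ -821.46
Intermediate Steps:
S = sqrt(61) ≈ 7.8102
S*(-103) - 17 = sqrt(61)*(-103) - 17 = -103*sqrt(61) - 17 = -17 - 103*sqrt(61)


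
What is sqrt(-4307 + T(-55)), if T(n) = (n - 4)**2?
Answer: I*sqrt(826) ≈ 28.74*I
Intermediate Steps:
T(n) = (-4 + n)**2
sqrt(-4307 + T(-55)) = sqrt(-4307 + (-4 - 55)**2) = sqrt(-4307 + (-59)**2) = sqrt(-4307 + 3481) = sqrt(-826) = I*sqrt(826)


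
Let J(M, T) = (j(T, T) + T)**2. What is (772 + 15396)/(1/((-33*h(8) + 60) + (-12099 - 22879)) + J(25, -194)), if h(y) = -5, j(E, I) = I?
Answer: 561886504/5231855631 ≈ 0.10740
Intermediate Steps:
J(M, T) = 4*T**2 (J(M, T) = (T + T)**2 = (2*T)**2 = 4*T**2)
(772 + 15396)/(1/((-33*h(8) + 60) + (-12099 - 22879)) + J(25, -194)) = (772 + 15396)/(1/((-33*(-5) + 60) + (-12099 - 22879)) + 4*(-194)**2) = 16168/(1/((165 + 60) - 34978) + 4*37636) = 16168/(1/(225 - 34978) + 150544) = 16168/(1/(-34753) + 150544) = 16168/(-1/34753 + 150544) = 16168/(5231855631/34753) = 16168*(34753/5231855631) = 561886504/5231855631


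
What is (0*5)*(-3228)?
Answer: 0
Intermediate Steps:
(0*5)*(-3228) = 0*(-3228) = 0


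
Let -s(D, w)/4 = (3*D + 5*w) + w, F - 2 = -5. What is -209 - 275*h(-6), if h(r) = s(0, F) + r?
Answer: -18359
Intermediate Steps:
F = -3 (F = 2 - 5 = -3)
s(D, w) = -24*w - 12*D (s(D, w) = -4*((3*D + 5*w) + w) = -4*(3*D + 6*w) = -24*w - 12*D)
h(r) = 72 + r (h(r) = (-24*(-3) - 12*0) + r = (72 + 0) + r = 72 + r)
-209 - 275*h(-6) = -209 - 275*(72 - 6) = -209 - 275*66 = -209 - 18150 = -18359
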